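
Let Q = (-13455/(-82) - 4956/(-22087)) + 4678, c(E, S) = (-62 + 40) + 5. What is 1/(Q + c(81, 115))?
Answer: 1811134/8739282551 ≈ 0.00020724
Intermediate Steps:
c(E, S) = -17 (c(E, S) = -22 + 5 = -17)
Q = 8770071829/1811134 (Q = (-13455*(-1/82) - 4956*(-1/22087)) + 4678 = (13455/82 + 4956/22087) + 4678 = 297586977/1811134 + 4678 = 8770071829/1811134 ≈ 4842.3)
1/(Q + c(81, 115)) = 1/(8770071829/1811134 - 17) = 1/(8739282551/1811134) = 1811134/8739282551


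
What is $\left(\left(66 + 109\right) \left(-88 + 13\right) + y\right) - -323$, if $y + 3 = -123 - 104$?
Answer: $-13032$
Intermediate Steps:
$y = -230$ ($y = -3 - 227 = -230$)
$\left(\left(66 + 109\right) \left(-88 + 13\right) + y\right) - -323 = \left(\left(66 + 109\right) \left(-88 + 13\right) - 230\right) - -323 = \left(175 \left(-75\right) - 230\right) + 323 = \left(-13125 - 230\right) + 323 = -13355 + 323 = -13032$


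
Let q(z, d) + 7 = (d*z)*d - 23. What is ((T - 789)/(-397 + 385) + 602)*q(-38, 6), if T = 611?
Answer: -862333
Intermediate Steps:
q(z, d) = -30 + z*d² (q(z, d) = -7 + ((d*z)*d - 23) = -7 + (z*d² - 23) = -7 + (-23 + z*d²) = -30 + z*d²)
((T - 789)/(-397 + 385) + 602)*q(-38, 6) = ((611 - 789)/(-397 + 385) + 602)*(-30 - 38*6²) = (-178/(-12) + 602)*(-30 - 38*36) = (-178*(-1/12) + 602)*(-30 - 1368) = (89/6 + 602)*(-1398) = (3701/6)*(-1398) = -862333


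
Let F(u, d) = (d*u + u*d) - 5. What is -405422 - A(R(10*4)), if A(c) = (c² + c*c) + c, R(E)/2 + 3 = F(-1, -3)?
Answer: -405450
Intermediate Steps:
F(u, d) = -5 + 2*d*u (F(u, d) = (d*u + d*u) - 5 = 2*d*u - 5 = -5 + 2*d*u)
R(E) = -4 (R(E) = -6 + 2*(-5 + 2*(-3)*(-1)) = -6 + 2*(-5 + 6) = -6 + 2*1 = -6 + 2 = -4)
A(c) = c + 2*c² (A(c) = (c² + c²) + c = 2*c² + c = c + 2*c²)
-405422 - A(R(10*4)) = -405422 - (-4)*(1 + 2*(-4)) = -405422 - (-4)*(1 - 8) = -405422 - (-4)*(-7) = -405422 - 1*28 = -405422 - 28 = -405450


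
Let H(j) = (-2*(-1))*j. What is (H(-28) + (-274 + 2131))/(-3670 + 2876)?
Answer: -1801/794 ≈ -2.2683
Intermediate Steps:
H(j) = 2*j
(H(-28) + (-274 + 2131))/(-3670 + 2876) = (2*(-28) + (-274 + 2131))/(-3670 + 2876) = (-56 + 1857)/(-794) = 1801*(-1/794) = -1801/794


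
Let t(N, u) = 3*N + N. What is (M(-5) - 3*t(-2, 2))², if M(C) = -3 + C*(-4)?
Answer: 1681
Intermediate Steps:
t(N, u) = 4*N
M(C) = -3 - 4*C
(M(-5) - 3*t(-2, 2))² = ((-3 - 4*(-5)) - 12*(-2))² = ((-3 + 20) - 3*(-8))² = (17 + 24)² = 41² = 1681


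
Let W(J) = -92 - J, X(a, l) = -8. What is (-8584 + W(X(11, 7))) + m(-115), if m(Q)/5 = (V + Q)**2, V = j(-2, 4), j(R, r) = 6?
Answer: 50737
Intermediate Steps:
V = 6
m(Q) = 5*(6 + Q)**2
(-8584 + W(X(11, 7))) + m(-115) = (-8584 + (-92 - 1*(-8))) + 5*(6 - 115)**2 = (-8584 + (-92 + 8)) + 5*(-109)**2 = (-8584 - 84) + 5*11881 = -8668 + 59405 = 50737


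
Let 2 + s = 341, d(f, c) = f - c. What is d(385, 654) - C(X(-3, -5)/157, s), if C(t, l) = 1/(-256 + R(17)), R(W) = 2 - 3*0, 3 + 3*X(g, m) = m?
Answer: -68325/254 ≈ -269.00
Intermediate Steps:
X(g, m) = -1 + m/3
R(W) = 2 (R(W) = 2 + 0 = 2)
s = 339 (s = -2 + 341 = 339)
C(t, l) = -1/254 (C(t, l) = 1/(-256 + 2) = 1/(-254) = -1/254)
d(385, 654) - C(X(-3, -5)/157, s) = (385 - 1*654) - 1*(-1/254) = (385 - 654) + 1/254 = -269 + 1/254 = -68325/254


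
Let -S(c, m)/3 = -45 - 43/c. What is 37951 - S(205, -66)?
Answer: 7752151/205 ≈ 37815.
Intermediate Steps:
S(c, m) = 135 + 129/c (S(c, m) = -3*(-45 - 43/c) = 135 + 129/c)
37951 - S(205, -66) = 37951 - (135 + 129/205) = 37951 - 1*27804/205 = 37951 - 27804/205 = 7752151/205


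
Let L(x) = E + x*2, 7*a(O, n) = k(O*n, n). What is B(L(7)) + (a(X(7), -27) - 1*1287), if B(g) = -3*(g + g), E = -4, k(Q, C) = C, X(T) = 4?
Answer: -9456/7 ≈ -1350.9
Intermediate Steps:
a(O, n) = n/7
L(x) = -4 + 2*x (L(x) = -4 + x*2 = -4 + 2*x)
B(g) = -6*g
B(L(7)) + (a(X(7), -27) - 1*1287) = -6*(-4 + 2*7) + ((⅐)*(-27) - 1*1287) = -6*(-4 + 14) + (-27/7 - 1287) = -6*10 - 9036/7 = -60 - 9036/7 = -9456/7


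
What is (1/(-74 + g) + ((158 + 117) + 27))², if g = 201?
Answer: 1471106025/16129 ≈ 91209.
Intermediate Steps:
(1/(-74 + g) + ((158 + 117) + 27))² = (1/(-74 + 201) + ((158 + 117) + 27))² = (1/127 + (275 + 27))² = (1/127 + 302)² = (38355/127)² = 1471106025/16129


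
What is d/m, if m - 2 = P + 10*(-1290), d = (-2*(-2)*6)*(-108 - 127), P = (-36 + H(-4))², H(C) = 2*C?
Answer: 940/1827 ≈ 0.51450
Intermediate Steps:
P = 1936 (P = (-36 + 2*(-4))² = (-36 - 8)² = (-44)² = 1936)
d = -5640 (d = (4*6)*(-235) = 24*(-235) = -5640)
m = -10962 (m = 2 + (1936 + 10*(-1290)) = 2 + (1936 - 12900) = 2 - 10964 = -10962)
d/m = -5640/(-10962) = -5640*(-1/10962) = 940/1827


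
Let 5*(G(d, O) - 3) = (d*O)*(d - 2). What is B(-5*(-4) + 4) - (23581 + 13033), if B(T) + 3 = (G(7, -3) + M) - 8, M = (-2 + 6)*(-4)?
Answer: -36659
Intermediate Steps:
G(d, O) = 3 + O*d*(-2 + d)/5 (G(d, O) = 3 + ((d*O)*(d - 2))/5 = 3 + ((O*d)*(-2 + d))/5 = 3 + (O*d*(-2 + d))/5 = 3 + O*d*(-2 + d)/5)
M = -16 (M = 4*(-4) = -16)
B(T) = -45 (B(T) = -3 + (((3 - ⅖*(-3)*7 + (⅕)*(-3)*7²) - 16) - 8) = -3 + (((3 + 42/5 + (⅕)*(-3)*49) - 16) - 8) = -3 + (((3 + 42/5 - 147/5) - 16) - 8) = -3 + ((-18 - 16) - 8) = -3 + (-34 - 8) = -3 - 42 = -45)
B(-5*(-4) + 4) - (23581 + 13033) = -45 - (23581 + 13033) = -45 - 1*36614 = -45 - 36614 = -36659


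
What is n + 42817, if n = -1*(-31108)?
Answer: 73925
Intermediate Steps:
n = 31108
n + 42817 = 31108 + 42817 = 73925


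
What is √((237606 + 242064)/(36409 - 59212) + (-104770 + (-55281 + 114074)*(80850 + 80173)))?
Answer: 3*√60772581303573931/7601 ≈ 97298.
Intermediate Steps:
√((237606 + 242064)/(36409 - 59212) + (-104770 + (-55281 + 114074)*(80850 + 80173))) = √(479670/(-22803) + (-104770 + 58793*161023)) = √(479670*(-1/22803) + (-104770 + 9467025239)) = √(-159890/7601 + 9466920469) = √(71958062324979/7601) = 3*√60772581303573931/7601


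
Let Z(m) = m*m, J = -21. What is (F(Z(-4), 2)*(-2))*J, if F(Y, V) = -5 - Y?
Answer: -882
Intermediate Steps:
Z(m) = m**2
(F(Z(-4), 2)*(-2))*J = ((-5 - 1*(-4)**2)*(-2))*(-21) = ((-5 - 1*16)*(-2))*(-21) = ((-5 - 16)*(-2))*(-21) = -21*(-2)*(-21) = 42*(-21) = -882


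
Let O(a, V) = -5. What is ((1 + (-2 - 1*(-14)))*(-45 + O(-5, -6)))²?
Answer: 422500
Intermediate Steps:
((1 + (-2 - 1*(-14)))*(-45 + O(-5, -6)))² = ((1 + (-2 - 1*(-14)))*(-45 - 5))² = ((1 + (-2 + 14))*(-50))² = ((1 + 12)*(-50))² = (13*(-50))² = (-650)² = 422500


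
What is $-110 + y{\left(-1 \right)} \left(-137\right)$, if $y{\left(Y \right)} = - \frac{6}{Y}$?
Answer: $-932$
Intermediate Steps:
$-110 + y{\left(-1 \right)} \left(-137\right) = -110 + - \frac{6}{-1} \left(-137\right) = -110 + \left(-6\right) \left(-1\right) \left(-137\right) = -110 + 6 \left(-137\right) = -110 - 822 = -932$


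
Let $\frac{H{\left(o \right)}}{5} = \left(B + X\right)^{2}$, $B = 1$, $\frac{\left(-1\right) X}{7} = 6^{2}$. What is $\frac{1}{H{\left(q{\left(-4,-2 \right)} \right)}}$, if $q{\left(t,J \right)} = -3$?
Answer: $\frac{1}{315005} \approx 3.1746 \cdot 10^{-6}$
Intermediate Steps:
$X = -252$ ($X = - 7 \cdot 6^{2} = \left(-7\right) 36 = -252$)
$H{\left(o \right)} = 315005$ ($H{\left(o \right)} = 5 \left(1 - 252\right)^{2} = 5 \left(-251\right)^{2} = 5 \cdot 63001 = 315005$)
$\frac{1}{H{\left(q{\left(-4,-2 \right)} \right)}} = \frac{1}{315005}$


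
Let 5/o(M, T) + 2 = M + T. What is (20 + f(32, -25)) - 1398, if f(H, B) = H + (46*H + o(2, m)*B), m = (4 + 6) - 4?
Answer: 631/6 ≈ 105.17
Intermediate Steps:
m = 6 (m = 10 - 4 = 6)
o(M, T) = 5/(-2 + M + T) (o(M, T) = 5/(-2 + (M + T)) = 5/(-2 + M + T))
f(H, B) = 47*H + 5*B/6 (f(H, B) = H + (46*H + (5/(-2 + 2 + 6))*B) = H + (46*H + (5/6)*B) = H + (46*H + (5*(⅙))*B) = H + (46*H + 5*B/6) = 47*H + 5*B/6)
(20 + f(32, -25)) - 1398 = (20 + (47*32 + (⅚)*(-25))) - 1398 = (20 + (1504 - 125/6)) - 1398 = (20 + 8899/6) - 1398 = 9019/6 - 1398 = 631/6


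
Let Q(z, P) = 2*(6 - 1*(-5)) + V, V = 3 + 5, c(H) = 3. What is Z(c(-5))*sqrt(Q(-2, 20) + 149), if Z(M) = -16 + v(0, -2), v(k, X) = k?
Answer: -16*sqrt(179) ≈ -214.07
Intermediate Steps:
Z(M) = -16 (Z(M) = -16 + 0 = -16)
V = 8
Q(z, P) = 30 (Q(z, P) = 2*(6 - 1*(-5)) + 8 = 2*(6 + 5) + 8 = 2*11 + 8 = 22 + 8 = 30)
Z(c(-5))*sqrt(Q(-2, 20) + 149) = -16*sqrt(30 + 149) = -16*sqrt(179)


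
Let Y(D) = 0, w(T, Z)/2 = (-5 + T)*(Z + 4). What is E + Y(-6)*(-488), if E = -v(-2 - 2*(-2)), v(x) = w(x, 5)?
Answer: 54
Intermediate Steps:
w(T, Z) = 2*(-5 + T)*(4 + Z) (w(T, Z) = 2*((-5 + T)*(Z + 4)) = 2*((-5 + T)*(4 + Z)) = 2*(-5 + T)*(4 + Z))
v(x) = -90 + 18*x (v(x) = -40 - 10*5 + 8*x + 2*x*5 = -40 - 50 + 8*x + 10*x = -90 + 18*x)
E = 54 (E = -(-90 + 18*(-2 - 2*(-2))) = -(-90 + 18*(-2 + 4)) = -(-90 + 18*2) = -(-90 + 36) = -1*(-54) = 54)
E + Y(-6)*(-488) = 54 + 0*(-488) = 54 + 0 = 54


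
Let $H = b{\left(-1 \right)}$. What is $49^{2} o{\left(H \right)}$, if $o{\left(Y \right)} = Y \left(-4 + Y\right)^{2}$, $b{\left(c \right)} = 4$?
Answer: $0$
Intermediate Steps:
$H = 4$
$49^{2} o{\left(H \right)} = 49^{2} \cdot 4 \left(-4 + 4\right)^{2} = 2401 \cdot 4 \cdot 0^{2} = 2401 \cdot 4 \cdot 0 = 2401 \cdot 0 = 0$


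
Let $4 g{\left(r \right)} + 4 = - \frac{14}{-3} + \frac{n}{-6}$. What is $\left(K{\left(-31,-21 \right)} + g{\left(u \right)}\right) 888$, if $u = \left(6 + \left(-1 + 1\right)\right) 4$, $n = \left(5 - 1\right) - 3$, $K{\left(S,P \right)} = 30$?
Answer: $26751$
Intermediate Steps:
$n = 1$ ($n = 4 - 3 = 1$)
$u = 24$ ($u = \left(6 + 0\right) 4 = 6 \cdot 4 = 24$)
$g{\left(r \right)} = \frac{1}{8}$ ($g{\left(r \right)} = -1 + \frac{- \frac{14}{-3} + 1 \frac{1}{-6}}{4} = -1 + \frac{\left(-14\right) \left(- \frac{1}{3}\right) + 1 \left(- \frac{1}{6}\right)}{4} = -1 + \frac{\frac{14}{3} - \frac{1}{6}}{4} = -1 + \frac{1}{4} \cdot \frac{9}{2} = -1 + \frac{9}{8} = \frac{1}{8}$)
$\left(K{\left(-31,-21 \right)} + g{\left(u \right)}\right) 888 = \left(30 + \frac{1}{8}\right) 888 = \frac{241}{8} \cdot 888 = 26751$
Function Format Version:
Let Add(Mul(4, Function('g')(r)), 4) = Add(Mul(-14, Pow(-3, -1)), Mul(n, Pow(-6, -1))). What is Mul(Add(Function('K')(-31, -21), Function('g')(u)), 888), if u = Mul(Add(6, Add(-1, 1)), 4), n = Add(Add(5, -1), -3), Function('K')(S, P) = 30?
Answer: 26751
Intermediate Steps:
n = 1 (n = Add(4, -3) = 1)
u = 24 (u = Mul(Add(6, 0), 4) = Mul(6, 4) = 24)
Function('g')(r) = Rational(1, 8) (Function('g')(r) = Add(-1, Mul(Rational(1, 4), Add(Mul(-14, Pow(-3, -1)), Mul(1, Pow(-6, -1))))) = Add(-1, Mul(Rational(1, 4), Add(Mul(-14, Rational(-1, 3)), Mul(1, Rational(-1, 6))))) = Add(-1, Mul(Rational(1, 4), Add(Rational(14, 3), Rational(-1, 6)))) = Add(-1, Mul(Rational(1, 4), Rational(9, 2))) = Add(-1, Rational(9, 8)) = Rational(1, 8))
Mul(Add(Function('K')(-31, -21), Function('g')(u)), 888) = Mul(Add(30, Rational(1, 8)), 888) = Mul(Rational(241, 8), 888) = 26751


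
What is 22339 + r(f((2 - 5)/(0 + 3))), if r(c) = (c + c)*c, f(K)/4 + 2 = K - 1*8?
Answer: 26211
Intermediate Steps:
f(K) = -40 + 4*K (f(K) = -8 + 4*(K - 1*8) = -8 + 4*(K - 8) = -8 + 4*(-8 + K) = -8 + (-32 + 4*K) = -40 + 4*K)
r(c) = 2*c² (r(c) = (2*c)*c = 2*c²)
22339 + r(f((2 - 5)/(0 + 3))) = 22339 + 2*(-40 + 4*((2 - 5)/(0 + 3)))² = 22339 + 2*(-40 + 4*(-3/3))² = 22339 + 2*(-40 + 4*(-3*⅓))² = 22339 + 2*(-40 + 4*(-1))² = 22339 + 2*(-40 - 4)² = 22339 + 2*(-44)² = 22339 + 2*1936 = 22339 + 3872 = 26211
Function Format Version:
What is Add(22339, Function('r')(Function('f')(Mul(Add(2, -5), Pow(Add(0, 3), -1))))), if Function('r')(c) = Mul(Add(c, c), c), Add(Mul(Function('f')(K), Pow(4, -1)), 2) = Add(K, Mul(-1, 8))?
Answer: 26211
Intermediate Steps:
Function('f')(K) = Add(-40, Mul(4, K)) (Function('f')(K) = Add(-8, Mul(4, Add(K, Mul(-1, 8)))) = Add(-8, Mul(4, Add(K, -8))) = Add(-8, Mul(4, Add(-8, K))) = Add(-8, Add(-32, Mul(4, K))) = Add(-40, Mul(4, K)))
Function('r')(c) = Mul(2, Pow(c, 2)) (Function('r')(c) = Mul(Mul(2, c), c) = Mul(2, Pow(c, 2)))
Add(22339, Function('r')(Function('f')(Mul(Add(2, -5), Pow(Add(0, 3), -1))))) = Add(22339, Mul(2, Pow(Add(-40, Mul(4, Mul(Add(2, -5), Pow(Add(0, 3), -1)))), 2))) = Add(22339, Mul(2, Pow(Add(-40, Mul(4, Mul(-3, Pow(3, -1)))), 2))) = Add(22339, Mul(2, Pow(Add(-40, Mul(4, Mul(-3, Rational(1, 3)))), 2))) = Add(22339, Mul(2, Pow(Add(-40, Mul(4, -1)), 2))) = Add(22339, Mul(2, Pow(Add(-40, -4), 2))) = Add(22339, Mul(2, Pow(-44, 2))) = Add(22339, Mul(2, 1936)) = Add(22339, 3872) = 26211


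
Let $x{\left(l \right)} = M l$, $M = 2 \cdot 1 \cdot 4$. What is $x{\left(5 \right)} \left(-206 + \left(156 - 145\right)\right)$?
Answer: $-7800$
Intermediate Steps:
$M = 8$ ($M = 2 \cdot 4 = 8$)
$x{\left(l \right)} = 8 l$
$x{\left(5 \right)} \left(-206 + \left(156 - 145\right)\right) = 8 \cdot 5 \left(-206 + \left(156 - 145\right)\right) = 40 \left(-206 + 11\right) = 40 \left(-195\right) = -7800$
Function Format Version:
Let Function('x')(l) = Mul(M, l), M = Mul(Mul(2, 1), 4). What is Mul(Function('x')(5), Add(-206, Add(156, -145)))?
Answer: -7800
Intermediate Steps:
M = 8 (M = Mul(2, 4) = 8)
Function('x')(l) = Mul(8, l)
Mul(Function('x')(5), Add(-206, Add(156, -145))) = Mul(Mul(8, 5), Add(-206, Add(156, -145))) = Mul(40, Add(-206, 11)) = Mul(40, -195) = -7800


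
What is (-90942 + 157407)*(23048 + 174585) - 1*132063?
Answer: 13135545282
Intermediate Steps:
(-90942 + 157407)*(23048 + 174585) - 1*132063 = 66465*197633 - 132063 = 13135677345 - 132063 = 13135545282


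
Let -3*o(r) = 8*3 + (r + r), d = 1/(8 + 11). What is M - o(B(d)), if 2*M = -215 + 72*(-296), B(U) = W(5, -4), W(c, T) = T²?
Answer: -64469/6 ≈ -10745.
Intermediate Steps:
d = 1/19 ≈ 0.052632
B(U) = 16 (B(U) = (-4)² = 16)
M = -21527/2 (M = (-215 + 72*(-296))/2 = (-215 - 21312)/2 = (½)*(-21527) = -21527/2 ≈ -10764.)
o(r) = -8 - 2*r/3 (o(r) = -(8*3 + (r + r))/3 = -(24 + 2*r)/3 = -8 - 2*r/3)
M - o(B(d)) = -21527/2 - (-8 - ⅔*16) = -21527/2 - (-8 - 32/3) = -21527/2 - 1*(-56/3) = -21527/2 + 56/3 = -64469/6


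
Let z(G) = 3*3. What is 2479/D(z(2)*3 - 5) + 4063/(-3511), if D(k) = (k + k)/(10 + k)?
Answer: 69585459/38621 ≈ 1801.8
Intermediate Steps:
z(G) = 9
D(k) = 2*k/(10 + k) (D(k) = (2*k)/(10 + k) = 2*k/(10 + k))
2479/D(z(2)*3 - 5) + 4063/(-3511) = 2479/((2*(9*3 - 5)/(10 + (9*3 - 5)))) + 4063/(-3511) = 2479/((2*(27 - 5)/(10 + (27 - 5)))) + 4063*(-1/3511) = 2479/((2*22/(10 + 22))) - 4063/3511 = 2479/((2*22/32)) - 4063/3511 = 2479/((2*22*(1/32))) - 4063/3511 = 2479/(11/8) - 4063/3511 = 2479*(8/11) - 4063/3511 = 19832/11 - 4063/3511 = 69585459/38621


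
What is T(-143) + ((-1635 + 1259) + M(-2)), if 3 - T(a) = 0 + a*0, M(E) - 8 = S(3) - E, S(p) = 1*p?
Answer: -360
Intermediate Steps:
S(p) = p
M(E) = 11 - E (M(E) = 8 + (3 - E) = 11 - E)
T(a) = 3 (T(a) = 3 - (0 + a*0) = 3 - (0 + 0) = 3 - 1*0 = 3 + 0 = 3)
T(-143) + ((-1635 + 1259) + M(-2)) = 3 + ((-1635 + 1259) + (11 - 1*(-2))) = 3 + (-376 + (11 + 2)) = 3 + (-376 + 13) = 3 - 363 = -360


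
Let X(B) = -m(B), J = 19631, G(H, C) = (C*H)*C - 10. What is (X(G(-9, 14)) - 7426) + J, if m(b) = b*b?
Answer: -3134871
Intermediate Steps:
G(H, C) = -10 + H*C² (G(H, C) = H*C² - 10 = -10 + H*C²)
m(b) = b²
X(B) = -B²
(X(G(-9, 14)) - 7426) + J = (-(-10 - 9*14²)² - 7426) + 19631 = (-(-10 - 9*196)² - 7426) + 19631 = (-(-10 - 1764)² - 7426) + 19631 = (-1*(-1774)² - 7426) + 19631 = (-1*3147076 - 7426) + 19631 = (-3147076 - 7426) + 19631 = -3154502 + 19631 = -3134871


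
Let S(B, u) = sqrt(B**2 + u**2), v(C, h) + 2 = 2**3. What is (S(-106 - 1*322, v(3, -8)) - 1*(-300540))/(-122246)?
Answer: -150270/61123 - sqrt(45805)/61123 ≈ -2.4620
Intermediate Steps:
v(C, h) = 6 (v(C, h) = -2 + 2**3 = -2 + 8 = 6)
(S(-106 - 1*322, v(3, -8)) - 1*(-300540))/(-122246) = (sqrt((-106 - 1*322)**2 + 6**2) - 1*(-300540))/(-122246) = (sqrt((-106 - 322)**2 + 36) + 300540)*(-1/122246) = (sqrt((-428)**2 + 36) + 300540)*(-1/122246) = (sqrt(183184 + 36) + 300540)*(-1/122246) = (sqrt(183220) + 300540)*(-1/122246) = (2*sqrt(45805) + 300540)*(-1/122246) = (300540 + 2*sqrt(45805))*(-1/122246) = -150270/61123 - sqrt(45805)/61123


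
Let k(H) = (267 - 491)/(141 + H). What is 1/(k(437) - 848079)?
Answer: -289/245094943 ≈ -1.1791e-6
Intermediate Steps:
k(H) = -224/(141 + H)
1/(k(437) - 848079) = 1/(-224/(141 + 437) - 848079) = 1/(-224/578 - 848079) = 1/(-224*1/578 - 848079) = 1/(-112/289 - 848079) = 1/(-245094943/289) = -289/245094943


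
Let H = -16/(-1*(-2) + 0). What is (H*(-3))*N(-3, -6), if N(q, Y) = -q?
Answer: 72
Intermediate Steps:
H = -8 (H = -16/(2 + 0) = -16/2 = -16*½ = -8)
(H*(-3))*N(-3, -6) = (-8*(-3))*(-1*(-3)) = 24*3 = 72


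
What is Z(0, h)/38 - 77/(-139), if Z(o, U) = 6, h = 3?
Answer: 1880/2641 ≈ 0.71185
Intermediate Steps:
Z(0, h)/38 - 77/(-139) = 6/38 - 77/(-139) = 6*(1/38) - 77*(-1/139) = 3/19 + 77/139 = 1880/2641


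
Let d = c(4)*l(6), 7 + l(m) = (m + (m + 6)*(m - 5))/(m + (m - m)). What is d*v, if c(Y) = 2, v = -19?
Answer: 152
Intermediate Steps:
l(m) = -7 + (m + (-5 + m)*(6 + m))/m (l(m) = -7 + (m + (m + 6)*(m - 5))/(m + (m - m)) = -7 + (m + (6 + m)*(-5 + m))/(m + 0) = -7 + (m + (-5 + m)*(6 + m))/m)
d = -8 (d = 2*(-5 + 6 - 30/6) = 2*(-5 + 6 - 30*1/6) = 2*(-5 + 6 - 5) = 2*(-4) = -8)
d*v = -8*(-19) = 152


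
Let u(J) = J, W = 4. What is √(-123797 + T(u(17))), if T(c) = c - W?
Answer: 2*I*√30946 ≈ 351.83*I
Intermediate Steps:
T(c) = -4 + c (T(c) = c - 1*4 = c - 4 = -4 + c)
√(-123797 + T(u(17))) = √(-123797 + (-4 + 17)) = √(-123797 + 13) = √(-123784) = 2*I*√30946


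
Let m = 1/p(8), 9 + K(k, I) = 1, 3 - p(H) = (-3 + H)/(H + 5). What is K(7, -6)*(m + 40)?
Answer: -5492/17 ≈ -323.06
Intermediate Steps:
p(H) = 3 - (-3 + H)/(5 + H) (p(H) = 3 - (-3 + H)/(H + 5) = 3 - (-3 + H)/(5 + H))
K(k, I) = -8 (K(k, I) = -9 + 1 = -8)
m = 13/34 (m = 1/(2*(9 + 8)/(5 + 8)) = 1/(2*17/13) = 1/(2*(1/13)*17) = 1/(34/13) = 13/34 ≈ 0.38235)
K(7, -6)*(m + 40) = -8*(13/34 + 40) = -8*1373/34 = -5492/17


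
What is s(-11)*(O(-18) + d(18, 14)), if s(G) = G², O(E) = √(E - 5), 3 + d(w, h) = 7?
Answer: 484 + 121*I*√23 ≈ 484.0 + 580.3*I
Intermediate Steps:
d(w, h) = 4 (d(w, h) = -3 + 7 = 4)
O(E) = √(-5 + E)
s(-11)*(O(-18) + d(18, 14)) = (-11)²*(√(-5 - 18) + 4) = 121*(√(-23) + 4) = 121*(I*√23 + 4) = 121*(4 + I*√23) = 484 + 121*I*√23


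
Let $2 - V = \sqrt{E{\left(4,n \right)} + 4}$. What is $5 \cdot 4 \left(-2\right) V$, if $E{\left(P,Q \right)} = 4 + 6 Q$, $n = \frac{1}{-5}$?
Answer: $-80 + 8 \sqrt{170} \approx 24.307$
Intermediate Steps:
$n = - \frac{1}{5} \approx -0.2$
$V = 2 - \frac{\sqrt{170}}{5}$ ($V = 2 - \sqrt{\left(4 + 6 \left(- \frac{1}{5}\right)\right) + 4} = 2 - \sqrt{\left(4 - \frac{6}{5}\right) + 4} = 2 - \sqrt{\frac{14}{5} + 4} = 2 - \sqrt{\frac{34}{5}} = 2 - \frac{\sqrt{170}}{5} \approx -0.60768$)
$5 \cdot 4 \left(-2\right) V = 5 \cdot 4 \left(-2\right) \left(2 - \frac{\sqrt{170}}{5}\right) = 20 \left(-2\right) \left(2 - \frac{\sqrt{170}}{5}\right) = - 40 \left(2 - \frac{\sqrt{170}}{5}\right) = -80 + 8 \sqrt{170}$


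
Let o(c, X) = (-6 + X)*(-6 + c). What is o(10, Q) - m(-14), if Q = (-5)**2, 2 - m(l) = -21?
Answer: 53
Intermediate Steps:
m(l) = 23 (m(l) = 2 - 1*(-21) = 2 + 21 = 23)
Q = 25
o(10, Q) - m(-14) = (36 - 6*25 - 6*10 + 25*10) - 1*23 = (36 - 150 - 60 + 250) - 23 = 76 - 23 = 53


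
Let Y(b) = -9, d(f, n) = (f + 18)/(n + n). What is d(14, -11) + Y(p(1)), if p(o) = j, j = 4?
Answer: -115/11 ≈ -10.455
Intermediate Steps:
p(o) = 4
d(f, n) = (18 + f)/(2*n) (d(f, n) = (18 + f)/((2*n)) = (18 + f)*(1/(2*n)) = (18 + f)/(2*n))
d(14, -11) + Y(p(1)) = (½)*(18 + 14)/(-11) - 9 = (½)*(-1/11)*32 - 9 = -16/11 - 9 = -115/11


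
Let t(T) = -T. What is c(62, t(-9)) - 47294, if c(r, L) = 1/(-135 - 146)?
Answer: -13289615/281 ≈ -47294.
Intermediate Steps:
c(r, L) = -1/281 (c(r, L) = 1/(-281) = -1/281)
c(62, t(-9)) - 47294 = -1/281 - 47294 = -13289615/281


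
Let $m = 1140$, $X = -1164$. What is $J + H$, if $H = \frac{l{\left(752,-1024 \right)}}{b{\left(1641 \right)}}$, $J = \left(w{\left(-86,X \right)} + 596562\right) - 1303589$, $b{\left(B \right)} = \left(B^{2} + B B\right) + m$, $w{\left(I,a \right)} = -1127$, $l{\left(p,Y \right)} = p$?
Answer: $- \frac{1907378099078}{2693451} \approx -7.0815 \cdot 10^{5}$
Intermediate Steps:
$b{\left(B \right)} = 1140 + 2 B^{2}$ ($b{\left(B \right)} = \left(B^{2} + B B\right) + 1140 = \left(B^{2} + B^{2}\right) + 1140 = 2 B^{2} + 1140 = 1140 + 2 B^{2}$)
$J = -708154$ ($J = \left(-1127 + 596562\right) - 1303589 = 595435 - 1303589 = -708154$)
$H = \frac{376}{2693451}$ ($H = \frac{752}{1140 + 2 \cdot 1641^{2}} = \frac{752}{1140 + 2 \cdot 2692881} = \frac{752}{1140 + 5385762} = \frac{752}{5386902} = 752 \cdot \frac{1}{5386902} = \frac{376}{2693451} \approx 0.0001396$)
$J + H = -708154 + \frac{376}{2693451} = - \frac{1907378099078}{2693451}$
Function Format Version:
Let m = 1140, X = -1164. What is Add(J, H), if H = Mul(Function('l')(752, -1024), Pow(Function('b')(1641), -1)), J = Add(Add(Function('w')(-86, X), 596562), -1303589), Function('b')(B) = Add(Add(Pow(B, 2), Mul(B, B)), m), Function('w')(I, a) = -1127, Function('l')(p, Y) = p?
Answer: Rational(-1907378099078, 2693451) ≈ -7.0815e+5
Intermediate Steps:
Function('b')(B) = Add(1140, Mul(2, Pow(B, 2))) (Function('b')(B) = Add(Add(Pow(B, 2), Mul(B, B)), 1140) = Add(Add(Pow(B, 2), Pow(B, 2)), 1140) = Add(Mul(2, Pow(B, 2)), 1140) = Add(1140, Mul(2, Pow(B, 2))))
J = -708154 (J = Add(Add(-1127, 596562), -1303589) = Add(595435, -1303589) = -708154)
H = Rational(376, 2693451) (H = Mul(752, Pow(Add(1140, Mul(2, Pow(1641, 2))), -1)) = Mul(752, Pow(Add(1140, Mul(2, 2692881)), -1)) = Mul(752, Pow(Add(1140, 5385762), -1)) = Mul(752, Pow(5386902, -1)) = Mul(752, Rational(1, 5386902)) = Rational(376, 2693451) ≈ 0.00013960)
Add(J, H) = Add(-708154, Rational(376, 2693451)) = Rational(-1907378099078, 2693451)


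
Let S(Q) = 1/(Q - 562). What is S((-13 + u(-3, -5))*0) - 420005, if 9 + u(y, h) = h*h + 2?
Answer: -236042811/562 ≈ -4.2001e+5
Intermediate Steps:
u(y, h) = -7 + h**2 (u(y, h) = -9 + (h*h + 2) = -9 + (h**2 + 2) = -9 + (2 + h**2) = -7 + h**2)
S(Q) = 1/(-562 + Q)
S((-13 + u(-3, -5))*0) - 420005 = 1/(-562 + (-13 + (-7 + (-5)**2))*0) - 420005 = 1/(-562 + (-13 + (-7 + 25))*0) - 420005 = 1/(-562 + (-13 + 18)*0) - 420005 = 1/(-562 + 5*0) - 420005 = 1/(-562 + 0) - 420005 = 1/(-562) - 420005 = -1/562 - 420005 = -236042811/562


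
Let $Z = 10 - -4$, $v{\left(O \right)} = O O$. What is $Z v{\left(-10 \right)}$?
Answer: $1400$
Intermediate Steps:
$v{\left(O \right)} = O^{2}$
$Z = 14$ ($Z = 10 + 4 = 14$)
$Z v{\left(-10 \right)} = 14 \left(-10\right)^{2} = 14 \cdot 100 = 1400$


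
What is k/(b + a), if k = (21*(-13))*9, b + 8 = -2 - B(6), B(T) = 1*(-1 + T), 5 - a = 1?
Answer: 2457/11 ≈ 223.36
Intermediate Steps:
a = 4 (a = 5 - 1*1 = 5 - 1 = 4)
B(T) = -1 + T
b = -15 (b = -8 + (-2 - (-1 + 6)) = -8 + (-2 - 1*5) = -8 + (-2 - 5) = -8 - 7 = -15)
k = -2457 (k = -273*9 = -2457)
k/(b + a) = -2457/(-15 + 4) = -2457/(-11) = -1/11*(-2457) = 2457/11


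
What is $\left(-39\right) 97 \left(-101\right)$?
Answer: $382083$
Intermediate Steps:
$\left(-39\right) 97 \left(-101\right) = \left(-3783\right) \left(-101\right) = 382083$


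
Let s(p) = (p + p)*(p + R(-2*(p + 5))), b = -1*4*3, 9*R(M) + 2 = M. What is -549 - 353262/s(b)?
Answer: -246903/128 ≈ -1928.9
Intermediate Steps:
R(M) = -2/9 + M/9
b = -12 (b = -4*3 = -12)
s(p) = 2*p*(-4/3 + 7*p/9) (s(p) = (p + p)*(p + (-2/9 + (-2*(p + 5))/9)) = (2*p)*(p + (-2/9 + (-2*(5 + p))/9)) = (2*p)*(p + (-2/9 + (-10 - 2*p)/9)) = (2*p)*(p + (-2/9 + (-10/9 - 2*p/9))) = (2*p)*(p + (-4/3 - 2*p/9)) = (2*p)*(-4/3 + 7*p/9) = 2*p*(-4/3 + 7*p/9))
-549 - 353262/s(b) = -549 - 353262*(-3/(8*(-12 + 7*(-12)))) = -549 - 353262*(-3/(8*(-12 - 84))) = -549 - 353262/((2/9)*(-12)*(-96)) = -549 - 353262/256 = -549 - 353262*1/256 = -549 - 176631/128 = -246903/128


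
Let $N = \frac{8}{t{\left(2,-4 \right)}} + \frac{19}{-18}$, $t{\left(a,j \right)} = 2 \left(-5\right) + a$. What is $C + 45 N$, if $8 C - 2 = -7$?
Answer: $- \frac{745}{8} \approx -93.125$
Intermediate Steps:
$C = - \frac{5}{8}$ ($C = \frac{1}{4} + \frac{1}{8} \left(-7\right) = \frac{1}{4} - \frac{7}{8} = - \frac{5}{8} \approx -0.625$)
$t{\left(a,j \right)} = -10 + a$
$N = - \frac{37}{18}$ ($N = \frac{8}{-10 + 2} + \frac{19}{-18} = \frac{8}{-8} + 19 \left(- \frac{1}{18}\right) = 8 \left(- \frac{1}{8}\right) - \frac{19}{18} = -1 - \frac{19}{18} = - \frac{37}{18} \approx -2.0556$)
$C + 45 N = - \frac{5}{8} + 45 \left(- \frac{37}{18}\right) = - \frac{5}{8} - \frac{185}{2} = - \frac{745}{8}$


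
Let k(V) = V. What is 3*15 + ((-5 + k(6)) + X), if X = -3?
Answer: 43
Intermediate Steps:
3*15 + ((-5 + k(6)) + X) = 3*15 + ((-5 + 6) - 3) = 45 + (1 - 3) = 45 - 2 = 43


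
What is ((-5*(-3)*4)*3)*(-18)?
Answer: -3240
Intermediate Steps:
((-5*(-3)*4)*3)*(-18) = ((15*4)*3)*(-18) = (60*3)*(-18) = 180*(-18) = -3240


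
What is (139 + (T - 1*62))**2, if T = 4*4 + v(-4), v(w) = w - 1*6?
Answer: 6889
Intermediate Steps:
v(w) = -6 + w (v(w) = w - 6 = -6 + w)
T = 6 (T = 4*4 + (-6 - 4) = 16 - 10 = 6)
(139 + (T - 1*62))**2 = (139 + (6 - 1*62))**2 = (139 + (6 - 62))**2 = (139 - 56)**2 = 83**2 = 6889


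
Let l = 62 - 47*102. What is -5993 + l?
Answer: -10725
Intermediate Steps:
l = -4732 (l = 62 - 4794 = -4732)
-5993 + l = -5993 - 4732 = -10725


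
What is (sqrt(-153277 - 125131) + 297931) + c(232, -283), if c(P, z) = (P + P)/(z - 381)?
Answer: 24728215/83 + 2*I*sqrt(69602) ≈ 2.9793e+5 + 527.64*I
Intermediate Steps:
c(P, z) = 2*P/(-381 + z) (c(P, z) = (2*P)/(-381 + z) = 2*P/(-381 + z))
(sqrt(-153277 - 125131) + 297931) + c(232, -283) = (sqrt(-153277 - 125131) + 297931) + 2*232/(-381 - 283) = (sqrt(-278408) + 297931) + 2*232/(-664) = (2*I*sqrt(69602) + 297931) + 2*232*(-1/664) = (297931 + 2*I*sqrt(69602)) - 58/83 = 24728215/83 + 2*I*sqrt(69602)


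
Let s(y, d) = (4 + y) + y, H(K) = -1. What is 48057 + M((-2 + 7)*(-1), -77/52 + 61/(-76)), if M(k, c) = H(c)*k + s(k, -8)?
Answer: 48056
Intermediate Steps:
s(y, d) = 4 + 2*y
M(k, c) = 4 + k (M(k, c) = -k + (4 + 2*k) = 4 + k)
48057 + M((-2 + 7)*(-1), -77/52 + 61/(-76)) = 48057 + (4 + (-2 + 7)*(-1)) = 48057 + (4 + 5*(-1)) = 48057 + (4 - 5) = 48057 - 1 = 48056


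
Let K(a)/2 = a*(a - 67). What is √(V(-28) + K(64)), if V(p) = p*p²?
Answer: 8*I*√349 ≈ 149.45*I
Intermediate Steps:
K(a) = 2*a*(-67 + a) (K(a) = 2*(a*(a - 67)) = 2*(a*(-67 + a)) = 2*a*(-67 + a))
V(p) = p³
√(V(-28) + K(64)) = √((-28)³ + 2*64*(-67 + 64)) = √(-21952 + 2*64*(-3)) = √(-21952 - 384) = √(-22336) = 8*I*√349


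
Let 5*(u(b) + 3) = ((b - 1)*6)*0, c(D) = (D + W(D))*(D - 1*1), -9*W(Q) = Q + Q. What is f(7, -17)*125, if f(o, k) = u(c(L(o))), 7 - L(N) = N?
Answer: -375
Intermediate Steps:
W(Q) = -2*Q/9 (W(Q) = -(Q + Q)/9 = -2*Q/9)
L(N) = 7 - N
c(D) = 7*D*(-1 + D)/9 (c(D) = (D - 2*D/9)*(D - 1*1) = (7*D/9)*(D - 1) = (7*D/9)*(-1 + D) = 7*D*(-1 + D)/9)
u(b) = -3 (u(b) = -3 + (((b - 1)*6)*0)/5 = -3 + (((-1 + b)*6)*0)/5 = -3 + ((-6 + 6*b)*0)/5 = -3 + (1/5)*0 = -3 + 0 = -3)
f(o, k) = -3
f(7, -17)*125 = -3*125 = -375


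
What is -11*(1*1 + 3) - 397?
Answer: -441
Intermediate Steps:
-11*(1*1 + 3) - 397 = -11*(1 + 3) - 397 = -11*4 - 397 = -44 - 397 = -441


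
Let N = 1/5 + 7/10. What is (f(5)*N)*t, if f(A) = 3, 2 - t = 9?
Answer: -189/10 ≈ -18.900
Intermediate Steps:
t = -7 (t = 2 - 1*9 = 2 - 9 = -7)
N = 9/10 (N = 1*(1/5) + 7*(1/10) = 1/5 + 7/10 = 9/10 ≈ 0.90000)
(f(5)*N)*t = (3*(9/10))*(-7) = (27/10)*(-7) = -189/10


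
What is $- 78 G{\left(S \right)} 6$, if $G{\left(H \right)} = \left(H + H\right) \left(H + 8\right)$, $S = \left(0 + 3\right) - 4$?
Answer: $6552$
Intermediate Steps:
$S = -1$ ($S = 3 - 4 = -1$)
$G{\left(H \right)} = 2 H \left(8 + H\right)$
$- 78 G{\left(S \right)} 6 = - 78 \cdot 2 \left(-1\right) \left(8 - 1\right) 6 = - 78 \cdot 2 \left(-1\right) 7 \cdot 6 = \left(-78\right) \left(-14\right) 6 = 1092 \cdot 6 = 6552$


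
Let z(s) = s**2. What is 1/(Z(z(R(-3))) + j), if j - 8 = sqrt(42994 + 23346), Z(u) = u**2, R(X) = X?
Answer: -89/58419 + 2*sqrt(16585)/58419 ≈ 0.0028855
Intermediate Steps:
j = 8 + 2*sqrt(16585) (j = 8 + sqrt(42994 + 23346) = 8 + sqrt(66340) = 8 + 2*sqrt(16585) ≈ 265.57)
1/(Z(z(R(-3))) + j) = 1/(((-3)**2)**2 + (8 + 2*sqrt(16585))) = 1/(9**2 + (8 + 2*sqrt(16585))) = 1/(81 + (8 + 2*sqrt(16585))) = 1/(89 + 2*sqrt(16585))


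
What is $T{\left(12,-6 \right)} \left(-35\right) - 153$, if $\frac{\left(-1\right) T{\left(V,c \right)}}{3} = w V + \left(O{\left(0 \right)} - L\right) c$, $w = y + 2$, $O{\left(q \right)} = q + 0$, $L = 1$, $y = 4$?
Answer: $8037$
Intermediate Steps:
$O{\left(q \right)} = q$
$w = 6$ ($w = 4 + 2 = 6$)
$T{\left(V,c \right)} = - 18 V + 3 c$ ($T{\left(V,c \right)} = - 3 \left(6 V + \left(0 - 1\right) c\right) = - 3 \left(6 V - c\right) = - 3 \left(- c + 6 V\right) = - 18 V + 3 c$)
$T{\left(12,-6 \right)} \left(-35\right) - 153 = \left(\left(-18\right) 12 + 3 \left(-6\right)\right) \left(-35\right) - 153 = \left(-216 - 18\right) \left(-35\right) - 153 = \left(-234\right) \left(-35\right) - 153 = 8190 - 153 = 8037$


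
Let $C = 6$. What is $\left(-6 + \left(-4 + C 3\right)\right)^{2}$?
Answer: $64$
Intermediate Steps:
$\left(-6 + \left(-4 + C 3\right)\right)^{2} = \left(-6 + \left(-4 + 6 \cdot 3\right)\right)^{2} = \left(-6 + \left(-4 + 18\right)\right)^{2} = \left(-6 + 14\right)^{2} = 8^{2} = 64$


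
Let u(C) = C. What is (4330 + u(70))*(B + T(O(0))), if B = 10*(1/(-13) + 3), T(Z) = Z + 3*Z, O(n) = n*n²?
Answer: 1672000/13 ≈ 1.2862e+5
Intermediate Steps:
O(n) = n³
T(Z) = 4*Z
B = 380/13 (B = 10*(-1/13 + 3) = 10*(38/13) = 380/13 ≈ 29.231)
(4330 + u(70))*(B + T(O(0))) = (4330 + 70)*(380/13 + 4*0³) = 4400*(380/13 + 4*0) = 4400*(380/13 + 0) = 4400*(380/13) = 1672000/13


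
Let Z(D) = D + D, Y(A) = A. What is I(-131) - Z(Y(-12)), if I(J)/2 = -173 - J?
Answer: -60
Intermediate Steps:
Z(D) = 2*D
I(J) = -346 - 2*J (I(J) = 2*(-173 - J) = -346 - 2*J)
I(-131) - Z(Y(-12)) = (-346 - 2*(-131)) - 2*(-12) = (-346 + 262) - 1*(-24) = -84 + 24 = -60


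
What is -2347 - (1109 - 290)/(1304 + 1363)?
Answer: -298108/127 ≈ -2347.3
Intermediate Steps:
-2347 - (1109 - 290)/(1304 + 1363) = -2347 - 819/2667 = -2347 - 1*39/127 = -2347 - 39/127 = -298108/127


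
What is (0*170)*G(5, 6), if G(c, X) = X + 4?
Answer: 0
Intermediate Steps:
G(c, X) = 4 + X
(0*170)*G(5, 6) = (0*170)*(4 + 6) = 0*10 = 0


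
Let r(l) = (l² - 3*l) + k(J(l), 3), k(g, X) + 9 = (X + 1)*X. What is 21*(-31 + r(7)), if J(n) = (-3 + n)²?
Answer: 0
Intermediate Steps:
k(g, X) = -9 + X*(1 + X) (k(g, X) = -9 + (X + 1)*X = -9 + (1 + X)*X = -9 + X*(1 + X))
r(l) = 3 + l² - 3*l (r(l) = (l² - 3*l) + (-9 + 3 + 3²) = (l² - 3*l) + (-9 + 3 + 9) = (l² - 3*l) + 3 = 3 + l² - 3*l)
21*(-31 + r(7)) = 21*(-31 + (3 + 7² - 3*7)) = 21*(-31 + (3 + 49 - 21)) = 21*(-31 + 31) = 21*0 = 0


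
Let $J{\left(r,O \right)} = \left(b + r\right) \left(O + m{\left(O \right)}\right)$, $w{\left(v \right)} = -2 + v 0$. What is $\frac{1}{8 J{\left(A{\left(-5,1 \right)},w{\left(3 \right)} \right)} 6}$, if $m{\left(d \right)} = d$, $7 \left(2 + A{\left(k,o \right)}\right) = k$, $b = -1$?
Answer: $\frac{7}{4992} \approx 0.0014022$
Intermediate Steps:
$A{\left(k,o \right)} = -2 + \frac{k}{7}$
$w{\left(v \right)} = -2$ ($w{\left(v \right)} = -2 + 0 = -2$)
$J{\left(r,O \right)} = 2 O \left(-1 + r\right)$ ($J{\left(r,O \right)} = \left(-1 + r\right) \left(O + O\right) = \left(-1 + r\right) 2 O = 2 O \left(-1 + r\right)$)
$\frac{1}{8 J{\left(A{\left(-5,1 \right)},w{\left(3 \right)} \right)} 6} = \frac{1}{8 \cdot 2 \left(-2\right) \left(-1 + \left(-2 + \frac{1}{7} \left(-5\right)\right)\right) 6} = \frac{1}{8 \cdot 2 \left(-2\right) \left(-1 - \frac{19}{7}\right) 6} = \frac{1}{8 \cdot 2 \left(-2\right) \left(- \frac{26}{7}\right) 6} = \frac{1}{8 \cdot \frac{104}{7} \cdot 6} = \frac{1}{\frac{832}{7} \cdot 6} = \frac{1}{\frac{4992}{7}} = \frac{7}{4992}$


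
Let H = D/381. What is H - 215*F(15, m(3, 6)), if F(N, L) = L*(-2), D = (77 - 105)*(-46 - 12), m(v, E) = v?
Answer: 493114/381 ≈ 1294.3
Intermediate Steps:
D = 1624 (D = -28*(-58) = 1624)
F(N, L) = -2*L
H = 1624/381 ≈ 4.2625
H - 215*F(15, m(3, 6)) = 1624/381 - (-430)*3 = 1624/381 - 215*(-6) = 1624/381 + 1290 = 493114/381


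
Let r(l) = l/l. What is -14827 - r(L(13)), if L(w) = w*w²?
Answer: -14828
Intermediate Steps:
L(w) = w³
r(l) = 1
-14827 - r(L(13)) = -14827 - 1*1 = -14827 - 1 = -14828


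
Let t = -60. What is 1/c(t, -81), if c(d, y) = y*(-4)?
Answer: 1/324 ≈ 0.0030864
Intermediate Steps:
c(d, y) = -4*y
1/c(t, -81) = 1/(-4*(-81)) = 1/324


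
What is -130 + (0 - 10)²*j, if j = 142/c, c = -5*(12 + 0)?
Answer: -1100/3 ≈ -366.67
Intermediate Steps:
c = -60 (c = -5*12 = -60)
j = -71/30 (j = 142/(-60) = 142*(-1/60) = -71/30 ≈ -2.3667)
-130 + (0 - 10)²*j = -130 + (0 - 10)²*(-71/30) = -130 + (-10)²*(-71/30) = -130 + 100*(-71/30) = -130 - 710/3 = -1100/3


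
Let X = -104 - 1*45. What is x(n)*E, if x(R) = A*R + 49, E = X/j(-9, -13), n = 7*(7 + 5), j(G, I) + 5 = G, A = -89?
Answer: -158089/2 ≈ -79045.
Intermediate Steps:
X = -149 (X = -104 - 45 = -149)
j(G, I) = -5 + G
n = 84 (n = 7*12 = 84)
E = 149/14 (E = -149/(-5 - 9) = -149/(-14) = -149*(-1/14) = 149/14 ≈ 10.643)
x(R) = 49 - 89*R (x(R) = -89*R + 49 = 49 - 89*R)
x(n)*E = (49 - 89*84)*(149/14) = (49 - 7476)*(149/14) = -7427*149/14 = -158089/2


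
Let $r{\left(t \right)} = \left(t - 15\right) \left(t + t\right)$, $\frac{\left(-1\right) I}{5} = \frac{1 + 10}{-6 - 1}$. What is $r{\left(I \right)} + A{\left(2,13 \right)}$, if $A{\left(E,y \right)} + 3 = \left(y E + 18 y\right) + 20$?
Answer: $\frac{8073}{49} \approx 164.76$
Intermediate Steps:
$I = \frac{55}{7}$ ($I = - 5 \frac{1 + 10}{-6 - 1} = - 5 \frac{11}{-7} = - 5 \cdot 11 \left(- \frac{1}{7}\right) = \left(-5\right) \left(- \frac{11}{7}\right) = \frac{55}{7} \approx 7.8571$)
$r{\left(t \right)} = 2 t \left(-15 + t\right)$ ($r{\left(t \right)} = \left(-15 + t\right) 2 t = 2 t \left(-15 + t\right)$)
$A{\left(E,y \right)} = 17 + 18 y + E y$ ($A{\left(E,y \right)} = -3 + \left(\left(y E + 18 y\right) + 20\right) = -3 + \left(\left(E y + 18 y\right) + 20\right) = -3 + \left(\left(18 y + E y\right) + 20\right) = -3 + \left(20 + 18 y + E y\right) = 17 + 18 y + E y$)
$r{\left(I \right)} + A{\left(2,13 \right)} = 2 \cdot \frac{55}{7} \left(-15 + \frac{55}{7}\right) + \left(17 + 18 \cdot 13 + 2 \cdot 13\right) = 2 \cdot \frac{55}{7} \left(- \frac{50}{7}\right) + \left(17 + 234 + 26\right) = - \frac{5500}{49} + 277 = \frac{8073}{49}$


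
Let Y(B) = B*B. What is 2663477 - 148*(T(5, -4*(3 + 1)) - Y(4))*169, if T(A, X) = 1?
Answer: 3038657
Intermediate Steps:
Y(B) = B**2
2663477 - 148*(T(5, -4*(3 + 1)) - Y(4))*169 = 2663477 - 148*(1 - 1*4**2)*169 = 2663477 - 148*(1 - 1*16)*169 = 2663477 - 148*(1 - 16)*169 = 2663477 - 148*(-15)*169 = 2663477 - (-2220)*169 = 2663477 - 1*(-375180) = 2663477 + 375180 = 3038657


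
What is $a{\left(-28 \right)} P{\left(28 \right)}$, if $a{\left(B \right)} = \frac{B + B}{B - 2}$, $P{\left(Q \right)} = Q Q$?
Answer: $\frac{21952}{15} \approx 1463.5$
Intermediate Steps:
$P{\left(Q \right)} = Q^{2}$
$a{\left(B \right)} = \frac{2 B}{-2 + B}$
$a{\left(-28 \right)} P{\left(28 \right)} = 2 \left(-28\right) \frac{1}{-2 - 28} \cdot 28^{2} = 2 \left(-28\right) \frac{1}{-30} \cdot 784 = 2 \left(-28\right) \left(- \frac{1}{30}\right) 784 = \frac{28}{15} \cdot 784 = \frac{21952}{15}$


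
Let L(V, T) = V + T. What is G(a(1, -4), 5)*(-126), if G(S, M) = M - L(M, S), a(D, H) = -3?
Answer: -378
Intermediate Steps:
L(V, T) = T + V
G(S, M) = -S (G(S, M) = M - (S + M) = M - (M + S) = M + (-M - S) = -S)
G(a(1, -4), 5)*(-126) = -1*(-3)*(-126) = 3*(-126) = -378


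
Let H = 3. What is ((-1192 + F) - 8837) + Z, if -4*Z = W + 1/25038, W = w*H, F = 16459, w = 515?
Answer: 605293649/100152 ≈ 6043.8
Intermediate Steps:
W = 1545 (W = 515*3 = 1545)
Z = -38683711/100152 (Z = -(1545 + 1/25038)/4 = -1/4*38683711/25038 = -38683711/100152 ≈ -386.25)
((-1192 + F) - 8837) + Z = ((-1192 + 16459) - 8837) - 38683711/100152 = (15267 - 8837) - 38683711/100152 = 6430 - 38683711/100152 = 605293649/100152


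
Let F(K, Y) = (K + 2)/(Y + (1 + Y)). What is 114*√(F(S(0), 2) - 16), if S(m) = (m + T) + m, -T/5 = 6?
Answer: 684*I*√15/5 ≈ 529.82*I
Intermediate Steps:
T = -30 (T = -5*6 = -30)
S(m) = -30 + 2*m (S(m) = (m - 30) + m = (-30 + m) + m = -30 + 2*m)
F(K, Y) = (2 + K)/(1 + 2*Y)
114*√(F(S(0), 2) - 16) = 114*√((2 + (-30 + 2*0))/(1 + 2*2) - 16) = 114*√((2 + (-30 + 0))/(1 + 4) - 16) = 114*√((2 - 30)/5 - 16) = 114*√((⅕)*(-28) - 16) = 114*√(-28/5 - 16) = 114*√(-108/5) = 114*(6*I*√15/5) = 684*I*√15/5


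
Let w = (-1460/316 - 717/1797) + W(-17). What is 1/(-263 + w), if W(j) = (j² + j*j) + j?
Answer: 47321/13864142 ≈ 0.0034132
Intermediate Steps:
W(j) = j + 2*j² (W(j) = (j² + j²) + j = 2*j² + j = j + 2*j²)
w = 26309565/47321 (w = (-1460/316 - 717/1797) - 17*(1 + 2*(-17)) = (-1460*1/316 - 717*1/1797) - 17*(1 - 34) = (-365/79 - 239/599) - 17*(-33) = -237516/47321 + 561 = 26309565/47321 ≈ 555.98)
1/(-263 + w) = 1/(-263 + 26309565/47321) = 1/(13864142/47321) = 47321/13864142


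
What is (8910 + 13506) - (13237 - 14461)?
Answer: 23640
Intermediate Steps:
(8910 + 13506) - (13237 - 14461) = 22416 - 1*(-1224) = 22416 + 1224 = 23640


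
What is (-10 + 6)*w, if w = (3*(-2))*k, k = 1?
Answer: 24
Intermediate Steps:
w = -6 (w = (3*(-2))*1 = -6*1 = -6)
(-10 + 6)*w = (-10 + 6)*(-6) = -4*(-6) = 24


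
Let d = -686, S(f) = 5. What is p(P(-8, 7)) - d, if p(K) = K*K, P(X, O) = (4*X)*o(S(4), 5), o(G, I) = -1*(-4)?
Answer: 17070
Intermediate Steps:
o(G, I) = 4
P(X, O) = 16*X (P(X, O) = (4*X)*4 = 16*X)
p(K) = K²
p(P(-8, 7)) - d = (16*(-8))² - 1*(-686) = (-128)² + 686 = 16384 + 686 = 17070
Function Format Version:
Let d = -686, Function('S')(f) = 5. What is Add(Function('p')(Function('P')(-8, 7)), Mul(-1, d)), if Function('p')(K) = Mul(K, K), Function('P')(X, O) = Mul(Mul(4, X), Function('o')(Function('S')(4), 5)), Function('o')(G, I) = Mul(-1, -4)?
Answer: 17070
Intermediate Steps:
Function('o')(G, I) = 4
Function('P')(X, O) = Mul(16, X) (Function('P')(X, O) = Mul(Mul(4, X), 4) = Mul(16, X))
Function('p')(K) = Pow(K, 2)
Add(Function('p')(Function('P')(-8, 7)), Mul(-1, d)) = Add(Pow(Mul(16, -8), 2), Mul(-1, -686)) = Add(Pow(-128, 2), 686) = Add(16384, 686) = 17070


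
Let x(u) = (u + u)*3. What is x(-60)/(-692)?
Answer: 90/173 ≈ 0.52023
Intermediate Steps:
x(u) = 6*u (x(u) = (2*u)*3 = 6*u)
x(-60)/(-692) = (6*(-60))/(-692) = -360*(-1/692) = 90/173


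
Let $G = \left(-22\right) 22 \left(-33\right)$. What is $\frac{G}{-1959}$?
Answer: $- \frac{5324}{653} \approx -8.1531$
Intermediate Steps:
$G = 15972$ ($G = \left(-484\right) \left(-33\right) = 15972$)
$\frac{G}{-1959} = \frac{15972}{-1959} = 15972 \left(- \frac{1}{1959}\right) = - \frac{5324}{653}$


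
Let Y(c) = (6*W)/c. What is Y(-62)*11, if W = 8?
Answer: -264/31 ≈ -8.5161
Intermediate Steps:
Y(c) = 48/c (Y(c) = (6*8)/c = 48/c)
Y(-62)*11 = (48/(-62))*11 = (48*(-1/62))*11 = -24/31*11 = -264/31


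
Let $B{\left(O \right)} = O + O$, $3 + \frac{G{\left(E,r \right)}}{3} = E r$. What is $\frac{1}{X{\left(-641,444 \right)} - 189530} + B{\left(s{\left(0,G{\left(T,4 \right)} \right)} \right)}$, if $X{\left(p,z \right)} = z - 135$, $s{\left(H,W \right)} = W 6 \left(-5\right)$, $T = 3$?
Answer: $- \frac{306538021}{189221} \approx -1620.0$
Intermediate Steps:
$G{\left(E,r \right)} = -9 + 3 E r$
$s{\left(H,W \right)} = - 30 W$ ($s{\left(H,W \right)} = 6 W \left(-5\right) = - 30 W$)
$B{\left(O \right)} = 2 O$
$X{\left(p,z \right)} = -135 + z$ ($X{\left(p,z \right)} = z - 135 = -135 + z$)
$\frac{1}{X{\left(-641,444 \right)} - 189530} + B{\left(s{\left(0,G{\left(T,4 \right)} \right)} \right)} = \frac{1}{\left(-135 + 444\right) - 189530} + 2 \left(- 30 \left(-9 + 3 \cdot 3 \cdot 4\right)\right) = \frac{1}{309 - 189530} + 2 \left(- 30 \left(-9 + 36\right)\right) = \frac{1}{-189221} + 2 \left(\left(-30\right) 27\right) = - \frac{1}{189221} + 2 \left(-810\right) = - \frac{1}{189221} - 1620 = - \frac{306538021}{189221}$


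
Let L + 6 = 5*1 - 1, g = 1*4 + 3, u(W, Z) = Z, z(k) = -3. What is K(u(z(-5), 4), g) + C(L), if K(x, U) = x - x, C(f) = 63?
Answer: 63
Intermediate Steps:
g = 7 (g = 4 + 3 = 7)
L = -2 (L = -6 + (5*1 - 1) = -6 + (5 - 1) = -6 + 4 = -2)
K(x, U) = 0
K(u(z(-5), 4), g) + C(L) = 0 + 63 = 63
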